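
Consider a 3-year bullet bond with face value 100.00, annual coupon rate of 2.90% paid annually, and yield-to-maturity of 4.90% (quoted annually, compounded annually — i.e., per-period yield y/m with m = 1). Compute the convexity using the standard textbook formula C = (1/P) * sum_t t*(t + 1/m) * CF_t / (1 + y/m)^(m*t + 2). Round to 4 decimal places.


Answer: Convexity = 10.4874

Derivation:
Coupon per period c = face * coupon_rate / m = 2.900000
Periods per year m = 1; per-period yield y/m = 0.049000
Number of cashflows N = 3
Cashflows (t years, CF_t, discount factor 1/(1+y/m)^(m*t), PV):
  t = 1.0000: CF_t = 2.900000, DF = 0.953289, PV = 2.764538
  t = 2.0000: CF_t = 2.900000, DF = 0.908760, PV = 2.635403
  t = 3.0000: CF_t = 102.900000, DF = 0.866310, PV = 89.143342
Price P = sum_t PV_t = 94.543282
Convexity numerator sum_t t*(t + 1/m) * CF_t / (1+y/m)^(m*t + 2):
  t = 1.0000: term = 5.024600
  t = 2.0000: term = 14.369687
  t = 3.0000: term = 972.118437
Convexity = (1/P) * sum = 991.512724 / 94.543282 = 10.487395


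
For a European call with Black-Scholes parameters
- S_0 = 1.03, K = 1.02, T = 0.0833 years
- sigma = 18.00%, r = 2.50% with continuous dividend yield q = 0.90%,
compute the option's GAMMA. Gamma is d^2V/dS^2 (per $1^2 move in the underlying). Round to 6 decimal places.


d1 = 0.2394256821; d2 = 0.1874745512
phi(d1) = 0.3876699825; exp(-qT) = 0.9992505810; exp(-rT) = 0.9979196669
Gamma = exp(-qT) * phi(d1) / (S * sigma * sqrt(T)) = 0.9992505810 * 0.3876699825 / (1.0300 * 0.1800 * 0.2886173938) = 7.239430

Answer: Gamma = 7.239430


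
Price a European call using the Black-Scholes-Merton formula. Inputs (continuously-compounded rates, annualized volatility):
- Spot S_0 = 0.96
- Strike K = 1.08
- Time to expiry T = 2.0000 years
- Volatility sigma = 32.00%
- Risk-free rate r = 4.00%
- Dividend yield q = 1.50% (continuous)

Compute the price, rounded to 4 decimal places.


Answer: Price = 0.1419

Derivation:
d1 = (ln(S/K) + (r - q + 0.5*sigma^2) * T) / (sigma * sqrt(T)) = 0.07649341
d2 = d1 - sigma * sqrt(T) = -0.37605493
exp(-rT) = 0.92311635; exp(-qT) = 0.97044553
C = S_0 * exp(-qT) * N(d1) - K * exp(-rT) * N(d2)
N(d1) = 0.53048672; N(d2) = 0.35343803
C = 0.9600 * 0.97044553 * 0.53048672 - 1.0800 * 0.92311635 * 0.35343803 = 0.1419


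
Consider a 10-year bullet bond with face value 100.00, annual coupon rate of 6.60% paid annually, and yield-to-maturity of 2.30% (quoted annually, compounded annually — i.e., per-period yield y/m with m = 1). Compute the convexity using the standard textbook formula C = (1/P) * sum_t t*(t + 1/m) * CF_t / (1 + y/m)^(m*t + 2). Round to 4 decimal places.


Answer: Convexity = 77.5383

Derivation:
Coupon per period c = face * coupon_rate / m = 6.600000
Periods per year m = 1; per-period yield y/m = 0.023000
Number of cashflows N = 10
Cashflows (t years, CF_t, discount factor 1/(1+y/m)^(m*t), PV):
  t = 1.0000: CF_t = 6.600000, DF = 0.977517, PV = 6.451613
  t = 2.0000: CF_t = 6.600000, DF = 0.955540, PV = 6.306562
  t = 3.0000: CF_t = 6.600000, DF = 0.934056, PV = 6.164772
  t = 4.0000: CF_t = 6.600000, DF = 0.913056, PV = 6.026170
  t = 5.0000: CF_t = 6.600000, DF = 0.892528, PV = 5.890685
  t = 6.0000: CF_t = 6.600000, DF = 0.872461, PV = 5.758245
  t = 7.0000: CF_t = 6.600000, DF = 0.852846, PV = 5.628783
  t = 8.0000: CF_t = 6.600000, DF = 0.833671, PV = 5.502232
  t = 9.0000: CF_t = 6.600000, DF = 0.814928, PV = 5.378526
  t = 10.0000: CF_t = 106.600000, DF = 0.796606, PV = 84.918217
Price P = sum_t PV_t = 138.025804
Convexity numerator sum_t t*(t + 1/m) * CF_t / (1+y/m)^(m*t + 2):
  t = 1.0000: term = 12.329544
  t = 2.0000: term = 36.157022
  t = 3.0000: term = 70.688215
  t = 4.0000: term = 115.164898
  t = 5.0000: term = 168.863487
  t = 6.0000: term = 231.093727
  t = 7.0000: term = 301.197428
  t = 8.0000: term = 378.547249
  t = 9.0000: term = 462.545515
  t = 10.0000: term = 8925.699991
Convexity = (1/P) * sum = 10702.287076 / 138.025804 = 77.538306


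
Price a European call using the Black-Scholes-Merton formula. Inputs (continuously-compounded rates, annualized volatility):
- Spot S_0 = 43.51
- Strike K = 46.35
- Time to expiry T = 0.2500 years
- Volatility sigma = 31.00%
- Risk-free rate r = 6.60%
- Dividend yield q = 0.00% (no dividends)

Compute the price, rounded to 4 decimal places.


Answer: Price = 1.8352

Derivation:
d1 = (ln(S/K) + (r - q + 0.5*sigma^2) * T) / (sigma * sqrt(T)) = -0.22398707
d2 = d1 - sigma * sqrt(T) = -0.37898707
exp(-rT) = 0.98363538; exp(-qT) = 1.00000000
C = S_0 * exp(-qT) * N(d1) - K * exp(-rT) * N(d2)
N(d1) = 0.41138368; N(d2) = 0.35234873
C = 43.5100 * 1.00000000 * 0.41138368 - 46.3500 * 0.98363538 * 0.35234873 = 1.8352


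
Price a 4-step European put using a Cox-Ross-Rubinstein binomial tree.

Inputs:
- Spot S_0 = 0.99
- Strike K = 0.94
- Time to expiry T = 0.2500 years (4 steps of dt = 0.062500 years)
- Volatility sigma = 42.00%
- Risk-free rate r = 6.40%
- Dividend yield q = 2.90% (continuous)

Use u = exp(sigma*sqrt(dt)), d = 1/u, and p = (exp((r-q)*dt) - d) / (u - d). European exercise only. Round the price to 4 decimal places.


dt = T/N = 0.062500
u = exp(sigma*sqrt(dt)) = 1.110711; d = 1/u = 0.900325
p = (exp((r-q)*dt) - d) / (u - d) = 0.484183
Discount per step: exp(-r*dt) = 0.996008
Stock lattice S(k, i) with i counting down-moves:
  k=0: S(0,0) = 0.9900
  k=1: S(1,0) = 1.0996; S(1,1) = 0.8913
  k=2: S(2,0) = 1.2213; S(2,1) = 0.9900; S(2,2) = 0.8025
  k=3: S(3,0) = 1.3566; S(3,1) = 1.0996; S(3,2) = 0.8913; S(3,3) = 0.7225
  k=4: S(4,0) = 1.5067; S(4,1) = 1.2213; S(4,2) = 0.9900; S(4,3) = 0.8025; S(4,4) = 0.6505
Terminal payoffs V(N, i) = max(K - S_T, 0):
  V(4,0) = 0.000000; V(4,1) = 0.000000; V(4,2) = 0.000000; V(4,3) = 0.137522; V(4,4) = 0.289524
Backward induction: V(k, i) = exp(-r*dt) * [p * V(k+1, i) + (1-p) * V(k+1, i+1)].
  V(3,0) = exp(-r*dt) * [p*0.000000 + (1-p)*0.000000] = 0.000000
  V(3,1) = exp(-r*dt) * [p*0.000000 + (1-p)*0.000000] = 0.000000
  V(3,2) = exp(-r*dt) * [p*0.000000 + (1-p)*0.137522] = 0.070653
  V(3,3) = exp(-r*dt) * [p*0.137522 + (1-p)*0.289524] = 0.215065
  V(2,0) = exp(-r*dt) * [p*0.000000 + (1-p)*0.000000] = 0.000000
  V(2,1) = exp(-r*dt) * [p*0.000000 + (1-p)*0.070653] = 0.036298
  V(2,2) = exp(-r*dt) * [p*0.070653 + (1-p)*0.215065] = 0.144564
  V(1,0) = exp(-r*dt) * [p*0.000000 + (1-p)*0.036298] = 0.018649
  V(1,1) = exp(-r*dt) * [p*0.036298 + (1-p)*0.144564] = 0.091776
  V(0,0) = exp(-r*dt) * [p*0.018649 + (1-p)*0.091776] = 0.056144

Answer: Price = V(0,0) = 0.0561


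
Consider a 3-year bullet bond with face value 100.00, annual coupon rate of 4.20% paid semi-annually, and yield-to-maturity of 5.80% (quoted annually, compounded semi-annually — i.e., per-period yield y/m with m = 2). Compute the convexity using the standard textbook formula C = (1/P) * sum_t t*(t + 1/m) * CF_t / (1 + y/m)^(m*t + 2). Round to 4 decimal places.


Coupon per period c = face * coupon_rate / m = 2.100000
Periods per year m = 2; per-period yield y/m = 0.029000
Number of cashflows N = 6
Cashflows (t years, CF_t, discount factor 1/(1+y/m)^(m*t), PV):
  t = 0.5000: CF_t = 2.100000, DF = 0.971817, PV = 2.040816
  t = 1.0000: CF_t = 2.100000, DF = 0.944429, PV = 1.983301
  t = 1.5000: CF_t = 2.100000, DF = 0.917812, PV = 1.927406
  t = 2.0000: CF_t = 2.100000, DF = 0.891946, PV = 1.873086
  t = 2.5000: CF_t = 2.100000, DF = 0.866808, PV = 1.820298
  t = 3.0000: CF_t = 102.100000, DF = 0.842379, PV = 86.006939
Price P = sum_t PV_t = 95.651846
Convexity numerator sum_t t*(t + 1/m) * CF_t / (1+y/m)^(m*t + 2):
  t = 0.5000: term = 0.963703
  t = 1.0000: term = 2.809630
  t = 1.5000: term = 5.460893
  t = 2.0000: term = 8.844984
  t = 2.5000: term = 12.893563
  t = 3.0000: term = 852.888077
Convexity = (1/P) * sum = 883.860849 / 95.651846 = 9.240395

Answer: Convexity = 9.2404


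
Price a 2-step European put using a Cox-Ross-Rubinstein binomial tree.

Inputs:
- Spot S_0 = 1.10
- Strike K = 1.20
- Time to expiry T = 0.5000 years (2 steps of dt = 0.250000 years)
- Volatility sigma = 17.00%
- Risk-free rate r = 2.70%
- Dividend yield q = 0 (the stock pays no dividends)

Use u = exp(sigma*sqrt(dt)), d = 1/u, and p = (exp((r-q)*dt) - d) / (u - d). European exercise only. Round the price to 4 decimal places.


Answer: Price = V(0,0) = 0.1115

Derivation:
dt = T/N = 0.250000
u = exp(sigma*sqrt(dt)) = 1.088717; d = 1/u = 0.918512
p = (exp((r-q)*dt) - d) / (u - d) = 0.518555
Discount per step: exp(-r*dt) = 0.993273
Stock lattice S(k, i) with i counting down-moves:
  k=0: S(0,0) = 1.1000
  k=1: S(1,0) = 1.1976; S(1,1) = 1.0104
  k=2: S(2,0) = 1.3038; S(2,1) = 1.1000; S(2,2) = 0.9280
Terminal payoffs V(N, i) = max(K - S_T, 0):
  V(2,0) = 0.000000; V(2,1) = 0.100000; V(2,2) = 0.271969
Backward induction: V(k, i) = exp(-r*dt) * [p * V(k+1, i) + (1-p) * V(k+1, i+1)].
  V(1,0) = exp(-r*dt) * [p*0.000000 + (1-p)*0.100000] = 0.047821
  V(1,1) = exp(-r*dt) * [p*0.100000 + (1-p)*0.271969] = 0.181564
  V(0,0) = exp(-r*dt) * [p*0.047821 + (1-p)*0.181564] = 0.111456


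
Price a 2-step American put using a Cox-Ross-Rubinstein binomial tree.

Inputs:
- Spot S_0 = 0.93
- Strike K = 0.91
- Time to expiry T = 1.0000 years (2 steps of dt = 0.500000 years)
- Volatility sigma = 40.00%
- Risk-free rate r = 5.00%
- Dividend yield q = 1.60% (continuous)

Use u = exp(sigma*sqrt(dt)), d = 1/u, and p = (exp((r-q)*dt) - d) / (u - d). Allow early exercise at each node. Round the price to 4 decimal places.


Answer: Price = V(0,0) = 0.1102

Derivation:
dt = T/N = 0.500000
u = exp(sigma*sqrt(dt)) = 1.326896; d = 1/u = 0.753638
p = (exp((r-q)*dt) - d) / (u - d) = 0.459666
Discount per step: exp(-r*dt) = 0.975310
Stock lattice S(k, i) with i counting down-moves:
  k=0: S(0,0) = 0.9300
  k=1: S(1,0) = 1.2340; S(1,1) = 0.7009
  k=2: S(2,0) = 1.6374; S(2,1) = 0.9300; S(2,2) = 0.5282
Terminal payoffs V(N, i) = max(K - S_T, 0):
  V(2,0) = 0.000000; V(2,1) = 0.000000; V(2,2) = 0.381787
Backward induction: V(k, i) = exp(-r*dt) * [p * V(k+1, i) + (1-p) * V(k+1, i+1)]; then take max(V_cont, immediate exercise) for American.
  V(1,0) = exp(-r*dt) * [p*0.000000 + (1-p)*0.000000] = 0.000000; exercise = 0.000000; V(1,0) = max -> 0.000000
  V(1,1) = exp(-r*dt) * [p*0.000000 + (1-p)*0.381787] = 0.201199; exercise = 0.209116; V(1,1) = max -> 0.209116
  V(0,0) = exp(-r*dt) * [p*0.000000 + (1-p)*0.209116] = 0.110203; exercise = 0.000000; V(0,0) = max -> 0.110203


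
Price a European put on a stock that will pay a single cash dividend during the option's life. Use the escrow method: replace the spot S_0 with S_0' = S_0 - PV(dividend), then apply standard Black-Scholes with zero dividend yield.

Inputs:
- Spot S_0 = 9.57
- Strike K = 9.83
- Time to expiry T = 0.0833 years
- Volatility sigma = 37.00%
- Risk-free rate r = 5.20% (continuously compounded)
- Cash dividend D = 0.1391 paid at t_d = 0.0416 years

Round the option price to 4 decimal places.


PV(D) = D * exp(-r * t_d) = 0.1391 * 0.99783914 = 0.13879942
S_0' = S_0 - PV(D) = 9.5700 - 0.13879942 = 9.43120058
d1 = (ln(S_0'/K) + (r + sigma^2/2)*T) / (sigma*sqrt(T)) = -0.29387120
d2 = d1 - sigma*sqrt(T) = -0.40065964
exp(-rT) = 0.99567777
N(-d1) = 0.61557184; N(-d2) = 0.65566463
P = K * exp(-rT) * N(-d2) - S_0' * N(-d1) = 9.8300 * 0.99567777 * 0.65566463 - 9.43120058 * 0.61557184 = 0.6117

Answer: Price = 0.6117


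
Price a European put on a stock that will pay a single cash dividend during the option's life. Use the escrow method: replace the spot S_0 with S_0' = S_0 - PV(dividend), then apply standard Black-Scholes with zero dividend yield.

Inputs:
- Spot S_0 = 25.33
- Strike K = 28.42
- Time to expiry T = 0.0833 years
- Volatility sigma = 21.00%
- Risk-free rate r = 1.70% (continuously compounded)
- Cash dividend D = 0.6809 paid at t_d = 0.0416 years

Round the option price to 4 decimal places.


Answer: Price = 3.7357

Derivation:
PV(D) = D * exp(-r * t_d) = 0.6809 * 0.99929305 = 0.68041864
S_0' = S_0 - PV(D) = 25.3300 - 0.68041864 = 24.64958136
d1 = (ln(S_0'/K) + (r + sigma^2/2)*T) / (sigma*sqrt(T)) = -2.29468961
d2 = d1 - sigma*sqrt(T) = -2.35529927
exp(-rT) = 0.99858490
N(-d1) = 0.98912454; N(-d2) = 0.99074610
P = K * exp(-rT) * N(-d2) - S_0' * N(-d1) = 28.4200 * 0.99858490 * 0.99074610 - 24.64958136 * 0.98912454 = 3.7357


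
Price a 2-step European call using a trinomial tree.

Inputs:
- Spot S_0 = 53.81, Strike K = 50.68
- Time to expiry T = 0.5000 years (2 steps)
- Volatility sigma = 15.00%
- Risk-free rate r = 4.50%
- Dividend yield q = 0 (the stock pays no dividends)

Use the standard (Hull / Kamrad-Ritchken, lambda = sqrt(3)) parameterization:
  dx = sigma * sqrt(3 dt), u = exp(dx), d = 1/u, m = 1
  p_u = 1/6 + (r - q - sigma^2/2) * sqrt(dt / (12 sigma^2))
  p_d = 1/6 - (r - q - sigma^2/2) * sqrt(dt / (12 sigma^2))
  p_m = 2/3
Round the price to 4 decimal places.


Answer: Price = V(0,0) = 5.0146

Derivation:
dt = T/N = 0.250000; dx = sigma*sqrt(3*dt) = 0.129904
u = exp(dx) = 1.138719; d = 1/u = 0.878180
p_u = 0.199143, p_m = 0.666667, p_d = 0.134191
Discount per step: exp(-r*dt) = 0.988813
Stock lattice S(k, j) with j the centered position index:
  k=0: S(0,+0) = 53.8100
  k=1: S(1,-1) = 47.2549; S(1,+0) = 53.8100; S(1,+1) = 61.2745
  k=2: S(2,-2) = 41.4983; S(2,-1) = 47.2549; S(2,+0) = 53.8100; S(2,+1) = 61.2745; S(2,+2) = 69.7744
Terminal payoffs V(N, j) = max(S_T - K, 0):
  V(2,-2) = 0.000000; V(2,-1) = 0.000000; V(2,+0) = 3.130000; V(2,+1) = 10.594461; V(2,+2) = 19.094384
Backward induction: V(k, j) = exp(-r*dt) * [p_u * V(k+1, j+1) + p_m * V(k+1, j) + p_d * V(k+1, j-1)]
  V(1,-1) = exp(-r*dt) * [p_u*3.130000 + p_m*0.000000 + p_d*0.000000] = 0.616343
  V(1,+0) = exp(-r*dt) * [p_u*10.594461 + p_m*3.130000 + p_d*0.000000] = 4.149530
  V(1,+1) = exp(-r*dt) * [p_u*19.094384 + p_m*10.594461 + p_d*3.130000] = 11.159246
  V(0,+0) = exp(-r*dt) * [p_u*11.159246 + p_m*4.149530 + p_d*0.616343] = 5.014609


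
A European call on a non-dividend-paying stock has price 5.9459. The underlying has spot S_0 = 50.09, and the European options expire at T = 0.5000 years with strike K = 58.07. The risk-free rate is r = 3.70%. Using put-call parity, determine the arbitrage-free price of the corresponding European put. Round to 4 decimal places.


Put-call parity: C - P = S_0 * exp(-qT) - K * exp(-rT).
S_0 * exp(-qT) = 50.0900 * 1.00000000 = 50.09000000
K * exp(-rT) = 58.0700 * 0.98167007 = 57.00558123
P = C - S*exp(-qT) + K*exp(-rT)
P = 5.9459 - 50.09000000 + 57.00558123 = 12.8615

Answer: Put price = 12.8615


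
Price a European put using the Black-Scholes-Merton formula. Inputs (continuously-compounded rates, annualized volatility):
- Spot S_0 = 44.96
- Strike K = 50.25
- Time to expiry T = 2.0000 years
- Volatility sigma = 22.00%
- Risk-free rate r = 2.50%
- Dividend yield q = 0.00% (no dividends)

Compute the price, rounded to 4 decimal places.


Answer: Price = 7.2630

Derivation:
d1 = (ln(S/K) + (r - q + 0.5*sigma^2) * T) / (sigma * sqrt(T)) = -0.04126078
d2 = d1 - sigma * sqrt(T) = -0.35238776
exp(-rT) = 0.95122942; exp(-qT) = 1.00000000
P = K * exp(-rT) * N(-d2) - S_0 * exp(-qT) * N(-d1)
N(-d1) = 0.51645600; N(-d2) = 0.63772626
P = 50.2500 * 0.95122942 * 0.63772626 - 44.9600 * 1.00000000 * 0.51645600 = 7.2630


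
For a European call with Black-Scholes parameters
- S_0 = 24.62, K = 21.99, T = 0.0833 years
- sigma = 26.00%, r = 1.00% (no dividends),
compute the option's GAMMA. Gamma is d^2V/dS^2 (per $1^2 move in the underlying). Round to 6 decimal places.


Answer: Gamma = 0.064546

Derivation:
d1 = 1.5540917425; d2 = 1.4790512201
phi(d1) = 0.1192492898; exp(-qT) = 1.0000000000; exp(-rT) = 0.9991673468
Gamma = exp(-qT) * phi(d1) / (S * sigma * sqrt(T)) = 1.0000000000 * 0.1192492898 / (24.6200 * 0.2600 * 0.2886173938) = 0.064546


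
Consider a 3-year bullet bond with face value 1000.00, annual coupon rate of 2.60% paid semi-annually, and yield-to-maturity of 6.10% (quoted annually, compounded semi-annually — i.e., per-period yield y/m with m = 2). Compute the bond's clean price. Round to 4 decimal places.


Answer: Price = 905.3561

Derivation:
Coupon per period c = face * coupon_rate / m = 13.000000
Periods per year m = 2; per-period yield y/m = 0.030500
Number of cashflows N = 6
Cashflows (t years, CF_t, discount factor 1/(1+y/m)^(m*t), PV):
  t = 0.5000: CF_t = 13.000000, DF = 0.970403, PV = 12.615235
  t = 1.0000: CF_t = 13.000000, DF = 0.941681, PV = 12.241859
  t = 1.5000: CF_t = 13.000000, DF = 0.913810, PV = 11.879533
  t = 2.0000: CF_t = 13.000000, DF = 0.886764, PV = 11.527931
  t = 2.5000: CF_t = 13.000000, DF = 0.860518, PV = 11.186736
  t = 3.0000: CF_t = 1013.000000, DF = 0.835049, PV = 845.904760
Price P = sum_t PV_t = 905.356053


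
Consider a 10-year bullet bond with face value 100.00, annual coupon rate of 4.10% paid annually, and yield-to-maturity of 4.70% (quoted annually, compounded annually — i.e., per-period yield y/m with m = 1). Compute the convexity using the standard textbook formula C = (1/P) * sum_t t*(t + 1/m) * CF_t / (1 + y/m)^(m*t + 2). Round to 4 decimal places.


Answer: Convexity = 78.6734

Derivation:
Coupon per period c = face * coupon_rate / m = 4.100000
Periods per year m = 1; per-period yield y/m = 0.047000
Number of cashflows N = 10
Cashflows (t years, CF_t, discount factor 1/(1+y/m)^(m*t), PV):
  t = 1.0000: CF_t = 4.100000, DF = 0.955110, PV = 3.915950
  t = 2.0000: CF_t = 4.100000, DF = 0.912235, PV = 3.740163
  t = 3.0000: CF_t = 4.100000, DF = 0.871284, PV = 3.572266
  t = 4.0000: CF_t = 4.100000, DF = 0.832172, PV = 3.411907
  t = 5.0000: CF_t = 4.100000, DF = 0.794816, PV = 3.258746
  t = 6.0000: CF_t = 4.100000, DF = 0.759137, PV = 3.112460
  t = 7.0000: CF_t = 4.100000, DF = 0.725059, PV = 2.972741
  t = 8.0000: CF_t = 4.100000, DF = 0.692511, PV = 2.839294
  t = 9.0000: CF_t = 4.100000, DF = 0.661424, PV = 2.711838
  t = 10.0000: CF_t = 104.100000, DF = 0.631732, PV = 65.763348
Price P = sum_t PV_t = 95.298712
Convexity numerator sum_t t*(t + 1/m) * CF_t / (1+y/m)^(m*t + 2):
  t = 1.0000: term = 7.144532
  t = 2.0000: term = 20.471439
  t = 3.0000: term = 39.104946
  t = 4.0000: term = 62.249198
  t = 5.0000: term = 89.182232
  t = 6.0000: term = 119.250359
  t = 7.0000: term = 151.862921
  t = 8.0000: term = 186.487418
  t = 9.0000: term = 222.644960
  t = 10.0000: term = 6599.077587
Convexity = (1/P) * sum = 7497.475593 / 95.298712 = 78.673420


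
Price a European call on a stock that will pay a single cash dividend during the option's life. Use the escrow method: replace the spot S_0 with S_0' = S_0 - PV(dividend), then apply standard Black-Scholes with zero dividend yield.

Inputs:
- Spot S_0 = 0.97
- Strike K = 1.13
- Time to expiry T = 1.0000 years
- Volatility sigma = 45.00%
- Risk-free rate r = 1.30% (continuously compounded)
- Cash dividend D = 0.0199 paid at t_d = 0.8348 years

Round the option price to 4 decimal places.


PV(D) = D * exp(-r * t_d) = 0.0199 * 0.98920627 = 0.01968520
S_0' = S_0 - PV(D) = 0.9700 - 0.01968520 = 0.95031480
d1 = (ln(S_0'/K) + (r + sigma^2/2)*T) / (sigma*sqrt(T)) = -0.13095471
d2 = d1 - sigma*sqrt(T) = -0.58095471
exp(-rT) = 0.98708414
N(d1) = 0.44790557; N(d2) = 0.28063549
C = S_0' * N(d1) - K * exp(-rT) * N(d2) = 0.95031480 * 0.44790557 - 1.1300 * 0.98708414 * 0.28063549 = 0.1126

Answer: Price = 0.1126


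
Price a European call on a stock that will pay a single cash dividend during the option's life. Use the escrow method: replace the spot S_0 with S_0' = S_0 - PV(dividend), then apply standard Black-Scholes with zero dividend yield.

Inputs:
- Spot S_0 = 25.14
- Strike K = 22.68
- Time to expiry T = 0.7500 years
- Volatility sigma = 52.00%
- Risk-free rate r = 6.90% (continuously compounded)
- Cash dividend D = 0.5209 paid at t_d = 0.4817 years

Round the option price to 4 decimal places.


PV(D) = D * exp(-r * t_d) = 0.5209 * 0.96730899 = 0.50387125
S_0' = S_0 - PV(D) = 25.1400 - 0.50387125 = 24.63612875
d1 = (ln(S_0'/K) + (r + sigma^2/2)*T) / (sigma*sqrt(T)) = 0.52379112
d2 = d1 - sigma*sqrt(T) = 0.07345791
exp(-rT) = 0.94956623
N(d1) = 0.69978808; N(d2) = 0.52927913
C = S_0' * N(d1) - K * exp(-rT) * N(d2) = 24.63612875 * 0.69978808 - 22.6800 * 0.94956623 * 0.52927913 = 5.8414

Answer: Price = 5.8414


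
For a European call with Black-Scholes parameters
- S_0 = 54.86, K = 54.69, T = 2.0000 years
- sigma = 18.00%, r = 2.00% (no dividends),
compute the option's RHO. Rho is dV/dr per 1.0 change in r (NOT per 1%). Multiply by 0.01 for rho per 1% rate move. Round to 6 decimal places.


d1 = 0.2966061852; d2 = 0.0420477439
phi(d1) = 0.3817741225; exp(-qT) = 1.0000000000; exp(-rT) = 0.9607894392
N(d2) = 0.5167696812
Rho = K*T*exp(-rT)*N(d2) = 54.6900 * 2.0000 * 0.9607894392 * 0.5167696812 = 54.307919

Answer: Rho = 54.307919


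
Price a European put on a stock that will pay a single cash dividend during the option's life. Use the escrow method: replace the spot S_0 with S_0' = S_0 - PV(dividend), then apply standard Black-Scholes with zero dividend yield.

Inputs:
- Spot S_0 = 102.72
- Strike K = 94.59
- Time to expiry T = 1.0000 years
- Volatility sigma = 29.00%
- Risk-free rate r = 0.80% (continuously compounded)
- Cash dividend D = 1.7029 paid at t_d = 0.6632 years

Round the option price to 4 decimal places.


Answer: Price = 7.9972

Derivation:
PV(D) = D * exp(-r * t_d) = 1.7029 * 0.99470845 = 1.69388902
S_0' = S_0 - PV(D) = 102.7200 - 1.69388902 = 101.02611098
d1 = (ln(S_0'/K) + (r + sigma^2/2)*T) / (sigma*sqrt(T)) = 0.39957671
d2 = d1 - sigma*sqrt(T) = 0.10957671
exp(-rT) = 0.99203191
N(-d1) = 0.34473416; N(-d2) = 0.45637254
P = K * exp(-rT) * N(-d2) - S_0' * N(-d1) = 94.5900 * 0.99203191 * 0.45637254 - 101.02611098 * 0.34473416 = 7.9972


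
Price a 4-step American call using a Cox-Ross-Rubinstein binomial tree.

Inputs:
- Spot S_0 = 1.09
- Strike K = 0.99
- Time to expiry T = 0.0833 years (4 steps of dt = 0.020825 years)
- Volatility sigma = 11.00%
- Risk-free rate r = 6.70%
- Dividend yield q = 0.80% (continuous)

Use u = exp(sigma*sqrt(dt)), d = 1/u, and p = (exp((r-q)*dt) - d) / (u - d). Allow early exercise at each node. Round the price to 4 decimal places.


dt = T/N = 0.020825
u = exp(sigma*sqrt(dt)) = 1.016001; d = 1/u = 0.984251
p = (exp((r-q)*dt) - d) / (u - d) = 0.534755
Discount per step: exp(-r*dt) = 0.998606
Stock lattice S(k, i) with i counting down-moves:
  k=0: S(0,0) = 1.0900
  k=1: S(1,0) = 1.1074; S(1,1) = 1.0728
  k=2: S(2,0) = 1.1252; S(2,1) = 1.0900; S(2,2) = 1.0559
  k=3: S(3,0) = 1.1432; S(3,1) = 1.1074; S(3,2) = 1.0728; S(3,3) = 1.0393
  k=4: S(4,0) = 1.1615; S(4,1) = 1.1252; S(4,2) = 1.0900; S(4,3) = 1.0559; S(4,4) = 1.0229
Terminal payoffs V(N, i) = max(S_T - K, 0):
  V(4,0) = 0.171455; V(4,1) = 0.135160; V(4,2) = 0.100000; V(4,3) = 0.065938; V(4,4) = 0.032941
Backward induction: V(k, i) = exp(-r*dt) * [p * V(k+1, i) + (1-p) * V(k+1, i+1)]; then take max(V_cont, immediate exercise) for American.
  V(3,0) = exp(-r*dt) * [p*0.171455 + (1-p)*0.135160] = 0.154354; exercise = 0.153164; V(3,0) = max -> 0.154354
  V(3,1) = exp(-r*dt) * [p*0.135160 + (1-p)*0.100000] = 0.118637; exercise = 0.117441; V(3,1) = max -> 0.118637
  V(3,2) = exp(-r*dt) * [p*0.100000 + (1-p)*0.065938] = 0.084036; exercise = 0.082834; V(3,2) = max -> 0.084036
  V(3,3) = exp(-r*dt) * [p*0.065938 + (1-p)*0.032941] = 0.050516; exercise = 0.049309; V(3,3) = max -> 0.050516
  V(2,0) = exp(-r*dt) * [p*0.154354 + (1-p)*0.118637] = 0.137544; exercise = 0.135160; V(2,0) = max -> 0.137544
  V(2,1) = exp(-r*dt) * [p*0.118637 + (1-p)*0.084036] = 0.102396; exercise = 0.100000; V(2,1) = max -> 0.102396
  V(2,2) = exp(-r*dt) * [p*0.084036 + (1-p)*0.050516] = 0.068345; exercise = 0.065938; V(2,2) = max -> 0.068345
  V(1,0) = exp(-r*dt) * [p*0.137544 + (1-p)*0.102396] = 0.121023; exercise = 0.117441; V(1,0) = max -> 0.121023
  V(1,1) = exp(-r*dt) * [p*0.102396 + (1-p)*0.068345] = 0.086433; exercise = 0.082834; V(1,1) = max -> 0.086433
  V(0,0) = exp(-r*dt) * [p*0.121023 + (1-p)*0.086433] = 0.104784; exercise = 0.100000; V(0,0) = max -> 0.104784

Answer: Price = V(0,0) = 0.1048


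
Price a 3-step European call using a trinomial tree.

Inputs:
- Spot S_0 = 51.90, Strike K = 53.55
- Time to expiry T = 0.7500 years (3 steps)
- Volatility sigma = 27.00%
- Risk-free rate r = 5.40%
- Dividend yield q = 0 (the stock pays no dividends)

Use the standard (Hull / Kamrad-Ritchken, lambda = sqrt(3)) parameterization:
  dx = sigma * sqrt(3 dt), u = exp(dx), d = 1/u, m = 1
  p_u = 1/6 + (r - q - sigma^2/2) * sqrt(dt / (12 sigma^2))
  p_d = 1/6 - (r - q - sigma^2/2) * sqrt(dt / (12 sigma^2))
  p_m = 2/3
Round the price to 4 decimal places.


dt = T/N = 0.250000; dx = sigma*sqrt(3*dt) = 0.233827
u = exp(dx) = 1.263426; d = 1/u = 0.791499
p_u = 0.176049, p_m = 0.666667, p_d = 0.157285
Discount per step: exp(-r*dt) = 0.986591
Stock lattice S(k, j) with j the centered position index:
  k=0: S(0,+0) = 51.9000
  k=1: S(1,-1) = 41.0788; S(1,+0) = 51.9000; S(1,+1) = 65.5718
  k=2: S(2,-2) = 32.5138; S(2,-1) = 41.0788; S(2,+0) = 51.9000; S(2,+1) = 65.5718; S(2,+2) = 82.8451
  k=3: S(3,-3) = 25.7346; S(3,-2) = 32.5138; S(3,-1) = 41.0788; S(3,+0) = 51.9000; S(3,+1) = 65.5718; S(3,+2) = 82.8451; S(3,+3) = 104.6686
Terminal payoffs V(N, j) = max(S_T - K, 0):
  V(3,-3) = 0.000000; V(3,-2) = 0.000000; V(3,-1) = 0.000000; V(3,+0) = 0.000000; V(3,+1) = 12.021795; V(3,+2) = 29.295092; V(3,+3) = 51.118621
Backward induction: V(k, j) = exp(-r*dt) * [p_u * V(k+1, j+1) + p_m * V(k+1, j) + p_d * V(k+1, j-1)]
  V(2,-2) = exp(-r*dt) * [p_u*0.000000 + p_m*0.000000 + p_d*0.000000] = 0.000000
  V(2,-1) = exp(-r*dt) * [p_u*0.000000 + p_m*0.000000 + p_d*0.000000] = 0.000000
  V(2,+0) = exp(-r*dt) * [p_u*12.021795 + p_m*0.000000 + p_d*0.000000] = 2.088041
  V(2,+1) = exp(-r*dt) * [p_u*29.295092 + p_m*12.021795 + p_d*0.000000] = 12.995265
  V(2,+2) = exp(-r*dt) * [p_u*51.118621 + p_m*29.295092 + p_d*12.021795] = 30.012354
  V(1,-1) = exp(-r*dt) * [p_u*2.088041 + p_m*0.000000 + p_d*0.000000] = 0.362667
  V(1,+0) = exp(-r*dt) * [p_u*12.995265 + p_m*2.088041 + p_d*0.000000] = 3.630482
  V(1,+1) = exp(-r*dt) * [p_u*30.012354 + p_m*12.995265 + p_d*2.088041] = 14.084135
  V(0,+0) = exp(-r*dt) * [p_u*14.084135 + p_m*3.630482 + p_d*0.362667] = 4.890388

Answer: Price = V(0,0) = 4.8904


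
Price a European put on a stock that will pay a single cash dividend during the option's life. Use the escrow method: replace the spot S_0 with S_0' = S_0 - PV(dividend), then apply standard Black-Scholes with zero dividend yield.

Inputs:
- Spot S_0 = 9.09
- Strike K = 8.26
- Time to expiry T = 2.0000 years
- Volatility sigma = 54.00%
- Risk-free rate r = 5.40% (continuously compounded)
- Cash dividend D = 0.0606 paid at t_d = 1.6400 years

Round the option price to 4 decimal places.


Answer: Price = 1.7133

Derivation:
PV(D) = D * exp(-r * t_d) = 0.0606 * 0.91524819 = 0.05546404
S_0' = S_0 - PV(D) = 9.0900 - 0.05546404 = 9.03453596
d1 = (ln(S_0'/K) + (r + sigma^2/2)*T) / (sigma*sqrt(T)) = 0.64062562
d2 = d1 - sigma*sqrt(T) = -0.12304971
exp(-rT) = 0.89762760
N(-d1) = 0.26088298; N(-d2) = 0.54896613
P = K * exp(-rT) * N(-d2) - S_0' * N(-d1) = 8.2600 * 0.89762760 * 0.54896613 - 9.03453596 * 0.26088298 = 1.7133


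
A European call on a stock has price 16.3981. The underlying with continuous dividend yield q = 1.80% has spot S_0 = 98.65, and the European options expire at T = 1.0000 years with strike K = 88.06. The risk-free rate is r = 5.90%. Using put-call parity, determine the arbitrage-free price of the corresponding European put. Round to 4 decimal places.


Put-call parity: C - P = S_0 * exp(-qT) - K * exp(-rT).
S_0 * exp(-qT) = 98.6500 * 0.98216103 = 96.89018584
K * exp(-rT) = 88.0600 * 0.94270677 = 83.01475809
P = C - S*exp(-qT) + K*exp(-rT)
P = 16.3981 - 96.89018584 + 83.01475809 = 2.5227

Answer: Put price = 2.5227


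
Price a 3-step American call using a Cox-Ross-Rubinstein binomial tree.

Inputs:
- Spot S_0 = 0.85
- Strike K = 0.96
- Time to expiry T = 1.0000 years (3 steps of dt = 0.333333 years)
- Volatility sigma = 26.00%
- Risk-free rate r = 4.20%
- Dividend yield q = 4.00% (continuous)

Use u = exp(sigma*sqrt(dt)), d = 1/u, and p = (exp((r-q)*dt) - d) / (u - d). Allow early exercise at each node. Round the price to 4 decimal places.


Answer: Price = V(0,0) = 0.0455

Derivation:
dt = T/N = 0.333333
u = exp(sigma*sqrt(dt)) = 1.161963; d = 1/u = 0.860612
p = (exp((r-q)*dt) - d) / (u - d) = 0.464756
Discount per step: exp(-r*dt) = 0.986098
Stock lattice S(k, i) with i counting down-moves:
  k=0: S(0,0) = 0.8500
  k=1: S(1,0) = 0.9877; S(1,1) = 0.7315
  k=2: S(2,0) = 1.1476; S(2,1) = 0.8500; S(2,2) = 0.6296
  k=3: S(3,0) = 1.3335; S(3,1) = 0.9877; S(3,2) = 0.7315; S(3,3) = 0.5418
Terminal payoffs V(N, i) = max(S_T - K, 0):
  V(3,0) = 0.373510; V(3,1) = 0.027669; V(3,2) = 0.000000; V(3,3) = 0.000000
Backward induction: V(k, i) = exp(-r*dt) * [p * V(k+1, i) + (1-p) * V(k+1, i+1)]; then take max(V_cont, immediate exercise) for American.
  V(2,0) = exp(-r*dt) * [p*0.373510 + (1-p)*0.027669] = 0.185781; exercise = 0.187635; V(2,0) = max -> 0.187635
  V(2,1) = exp(-r*dt) * [p*0.027669 + (1-p)*0.000000] = 0.012680; exercise = 0.000000; V(2,1) = max -> 0.012680
  V(2,2) = exp(-r*dt) * [p*0.000000 + (1-p)*0.000000] = 0.000000; exercise = 0.000000; V(2,2) = max -> 0.000000
  V(1,0) = exp(-r*dt) * [p*0.187635 + (1-p)*0.012680] = 0.092685; exercise = 0.027669; V(1,0) = max -> 0.092685
  V(1,1) = exp(-r*dt) * [p*0.012680 + (1-p)*0.000000] = 0.005811; exercise = 0.000000; V(1,1) = max -> 0.005811
  V(0,0) = exp(-r*dt) * [p*0.092685 + (1-p)*0.005811] = 0.045544; exercise = 0.000000; V(0,0) = max -> 0.045544


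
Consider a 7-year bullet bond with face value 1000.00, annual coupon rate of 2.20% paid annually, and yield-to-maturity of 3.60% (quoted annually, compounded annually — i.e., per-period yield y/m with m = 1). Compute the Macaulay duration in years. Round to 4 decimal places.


Coupon per period c = face * coupon_rate / m = 22.000000
Periods per year m = 1; per-period yield y/m = 0.036000
Number of cashflows N = 7
Cashflows (t years, CF_t, discount factor 1/(1+y/m)^(m*t), PV):
  t = 1.0000: CF_t = 22.000000, DF = 0.965251, PV = 21.235521
  t = 2.0000: CF_t = 22.000000, DF = 0.931709, PV = 20.497607
  t = 3.0000: CF_t = 22.000000, DF = 0.899333, PV = 19.785335
  t = 4.0000: CF_t = 22.000000, DF = 0.868082, PV = 19.097814
  t = 5.0000: CF_t = 22.000000, DF = 0.837917, PV = 18.434183
  t = 6.0000: CF_t = 22.000000, DF = 0.808801, PV = 17.793613
  t = 7.0000: CF_t = 1022.000000, DF = 0.780696, PV = 797.870867
Price P = sum_t PV_t = 914.714942
Macaulay numerator sum_t t * PV_t:
  t * PV_t at t = 1.0000: 21.235521
  t * PV_t at t = 2.0000: 40.995215
  t * PV_t at t = 3.0000: 59.356006
  t * PV_t at t = 4.0000: 76.391256
  t * PV_t at t = 5.0000: 92.170917
  t * PV_t at t = 6.0000: 106.761680
  t * PV_t at t = 7.0000: 5585.096071
Macaulay duration D = (sum_t t * PV_t) / P = 5982.006666 / 914.714942 = 6.539750

Answer: Macaulay duration = 6.5397 years


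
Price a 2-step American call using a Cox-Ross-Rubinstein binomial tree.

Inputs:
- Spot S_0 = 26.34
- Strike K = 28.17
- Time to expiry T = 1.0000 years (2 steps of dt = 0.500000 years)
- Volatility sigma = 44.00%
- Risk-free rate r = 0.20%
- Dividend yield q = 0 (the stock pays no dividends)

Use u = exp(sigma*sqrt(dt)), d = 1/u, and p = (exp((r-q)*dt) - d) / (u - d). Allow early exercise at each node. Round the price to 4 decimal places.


dt = T/N = 0.500000
u = exp(sigma*sqrt(dt)) = 1.364963; d = 1/u = 0.732621
p = (exp((r-q)*dt) - d) / (u - d) = 0.424422
Discount per step: exp(-r*dt) = 0.999000
Stock lattice S(k, i) with i counting down-moves:
  k=0: S(0,0) = 26.3400
  k=1: S(1,0) = 35.9531; S(1,1) = 19.2972
  k=2: S(2,0) = 49.0747; S(2,1) = 26.3400; S(2,2) = 14.1376
Terminal payoffs V(N, i) = max(S_T - K, 0):
  V(2,0) = 20.904653; V(2,1) = 0.000000; V(2,2) = 0.000000
Backward induction: V(k, i) = exp(-r*dt) * [p * V(k+1, i) + (1-p) * V(k+1, i+1)]; then take max(V_cont, immediate exercise) for American.
  V(1,0) = exp(-r*dt) * [p*20.904653 + (1-p)*0.000000] = 8.863524; exercise = 7.783113; V(1,0) = max -> 8.863524
  V(1,1) = exp(-r*dt) * [p*0.000000 + (1-p)*0.000000] = 0.000000; exercise = 0.000000; V(1,1) = max -> 0.000000
  V(0,0) = exp(-r*dt) * [p*8.863524 + (1-p)*0.000000] = 3.758114; exercise = 0.000000; V(0,0) = max -> 3.758114

Answer: Price = V(0,0) = 3.7581


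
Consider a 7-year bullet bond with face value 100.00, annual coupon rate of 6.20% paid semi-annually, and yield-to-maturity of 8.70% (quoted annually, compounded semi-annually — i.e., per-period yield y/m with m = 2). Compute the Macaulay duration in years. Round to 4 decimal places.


Coupon per period c = face * coupon_rate / m = 3.100000
Periods per year m = 2; per-period yield y/m = 0.043500
Number of cashflows N = 14
Cashflows (t years, CF_t, discount factor 1/(1+y/m)^(m*t), PV):
  t = 0.5000: CF_t = 3.100000, DF = 0.958313, PV = 2.970771
  t = 1.0000: CF_t = 3.100000, DF = 0.918365, PV = 2.846930
  t = 1.5000: CF_t = 3.100000, DF = 0.880081, PV = 2.728251
  t = 2.0000: CF_t = 3.100000, DF = 0.843393, PV = 2.614519
  t = 2.5000: CF_t = 3.100000, DF = 0.808235, PV = 2.505529
  t = 3.0000: CF_t = 3.100000, DF = 0.774543, PV = 2.401082
  t = 3.5000: CF_t = 3.100000, DF = 0.742254, PV = 2.300989
  t = 4.0000: CF_t = 3.100000, DF = 0.711312, PV = 2.205068
  t = 4.5000: CF_t = 3.100000, DF = 0.681660, PV = 2.113147
  t = 5.0000: CF_t = 3.100000, DF = 0.653244, PV = 2.025057
  t = 5.5000: CF_t = 3.100000, DF = 0.626013, PV = 1.940639
  t = 6.0000: CF_t = 3.100000, DF = 0.599916, PV = 1.859740
  t = 6.5000: CF_t = 3.100000, DF = 0.574908, PV = 1.782214
  t = 7.0000: CF_t = 103.100000, DF = 0.550942, PV = 56.802090
Price P = sum_t PV_t = 87.096026
Macaulay numerator sum_t t * PV_t:
  t * PV_t at t = 0.5000: 1.485386
  t * PV_t at t = 1.0000: 2.846930
  t * PV_t at t = 1.5000: 4.092377
  t * PV_t at t = 2.0000: 5.229039
  t * PV_t at t = 2.5000: 6.263822
  t * PV_t at t = 3.0000: 7.203246
  t * PV_t at t = 3.5000: 8.053461
  t * PV_t at t = 4.0000: 8.820274
  t * PV_t at t = 4.5000: 9.509159
  t * PV_t at t = 5.0000: 10.125283
  t * PV_t at t = 5.5000: 10.673513
  t * PV_t at t = 6.0000: 11.158441
  t * PV_t at t = 6.5000: 11.584390
  t * PV_t at t = 7.0000: 397.614632
Macaulay duration D = (sum_t t * PV_t) / P = 494.659952 / 87.096026 = 5.679478

Answer: Macaulay duration = 5.6795 years


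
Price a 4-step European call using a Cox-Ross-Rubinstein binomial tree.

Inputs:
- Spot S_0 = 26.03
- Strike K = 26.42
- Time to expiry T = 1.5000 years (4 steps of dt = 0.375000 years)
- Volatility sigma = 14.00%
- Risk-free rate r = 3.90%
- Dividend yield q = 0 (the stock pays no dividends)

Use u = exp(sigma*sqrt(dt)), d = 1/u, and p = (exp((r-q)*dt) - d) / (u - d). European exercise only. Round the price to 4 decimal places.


dt = T/N = 0.375000
u = exp(sigma*sqrt(dt)) = 1.089514; d = 1/u = 0.917840
p = (exp((r-q)*dt) - d) / (u - d) = 0.564396
Discount per step: exp(-r*dt) = 0.985481
Stock lattice S(k, i) with i counting down-moves:
  k=0: S(0,0) = 26.0300
  k=1: S(1,0) = 28.3601; S(1,1) = 23.8914
  k=2: S(2,0) = 30.8987; S(2,1) = 26.0300; S(2,2) = 21.9285
  k=3: S(3,0) = 33.6646; S(3,1) = 28.3601; S(3,2) = 23.8914; S(3,3) = 20.1268
  k=4: S(4,0) = 36.6780; S(4,1) = 30.8987; S(4,2) = 26.0300; S(4,3) = 21.9285; S(4,4) = 18.4732
Terminal payoffs V(N, i) = max(S_T - K, 0):
  V(4,0) = 10.258043; V(4,1) = 4.478697; V(4,2) = 0.000000; V(4,3) = 0.000000; V(4,4) = 0.000000
Backward induction: V(k, i) = exp(-r*dt) * [p * V(k+1, i) + (1-p) * V(k+1, i+1)].
  V(3,0) = exp(-r*dt) * [p*10.258043 + (1-p)*4.478697] = 7.628157
  V(3,1) = exp(-r*dt) * [p*4.478697 + (1-p)*0.000000] = 2.491061
  V(3,2) = exp(-r*dt) * [p*0.000000 + (1-p)*0.000000] = 0.000000
  V(3,3) = exp(-r*dt) * [p*0.000000 + (1-p)*0.000000] = 0.000000
  V(2,0) = exp(-r*dt) * [p*7.628157 + (1-p)*2.491061] = 5.312158
  V(2,1) = exp(-r*dt) * [p*2.491061 + (1-p)*0.000000] = 1.385533
  V(2,2) = exp(-r*dt) * [p*0.000000 + (1-p)*0.000000] = 0.000000
  V(1,0) = exp(-r*dt) * [p*5.312158 + (1-p)*1.385533] = 3.549415
  V(1,1) = exp(-r*dt) * [p*1.385533 + (1-p)*0.000000] = 0.770637
  V(0,0) = exp(-r*dt) * [p*3.549415 + (1-p)*0.770637] = 2.305011

Answer: Price = V(0,0) = 2.3050


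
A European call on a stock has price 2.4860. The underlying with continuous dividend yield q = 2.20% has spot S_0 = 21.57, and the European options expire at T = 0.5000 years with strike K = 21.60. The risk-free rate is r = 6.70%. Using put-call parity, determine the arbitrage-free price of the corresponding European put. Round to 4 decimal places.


Put-call parity: C - P = S_0 * exp(-qT) - K * exp(-rT).
S_0 * exp(-qT) = 21.5700 * 0.98906028 = 21.33403021
K * exp(-rT) = 21.6000 * 0.96705491 = 20.88838608
P = C - S*exp(-qT) + K*exp(-rT)
P = 2.4860 - 21.33403021 + 20.88838608 = 2.0404

Answer: Put price = 2.0404


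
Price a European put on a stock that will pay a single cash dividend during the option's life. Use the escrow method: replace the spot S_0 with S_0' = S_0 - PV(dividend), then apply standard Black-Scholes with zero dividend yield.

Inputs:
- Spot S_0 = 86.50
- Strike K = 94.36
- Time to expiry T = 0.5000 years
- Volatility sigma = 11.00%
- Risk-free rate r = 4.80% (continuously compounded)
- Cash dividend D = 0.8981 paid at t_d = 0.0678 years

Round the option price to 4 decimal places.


Answer: Price = 7.1575

Derivation:
PV(D) = D * exp(-r * t_d) = 0.8981 * 0.99675089 = 0.89518197
S_0' = S_0 - PV(D) = 86.5000 - 0.89518197 = 85.60481803
d1 = (ln(S_0'/K) + (r + sigma^2/2)*T) / (sigma*sqrt(T)) = -0.90446270
d2 = d1 - sigma*sqrt(T) = -0.98224444
exp(-rT) = 0.97628571
N(-d1) = 0.81712495; N(-d2) = 0.83701028
P = K * exp(-rT) * N(-d2) - S_0' * N(-d1) = 94.3600 * 0.97628571 * 0.83701028 - 85.60481803 * 0.81712495 = 7.1575


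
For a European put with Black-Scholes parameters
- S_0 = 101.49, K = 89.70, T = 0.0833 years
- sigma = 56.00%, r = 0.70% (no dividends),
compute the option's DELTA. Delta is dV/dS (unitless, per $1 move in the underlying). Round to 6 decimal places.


Answer: Delta = -0.198089

Derivation:
d1 = 0.8484665991; d2 = 0.6868408586
phi(d1) = 0.2783471180; exp(-qT) = 1.0000000000; exp(-rT) = 0.9994170700
N(-d1) = 0.1980890831
Delta = -exp(-qT) * N(-d1) = -1.0000000000 * 0.1980890831 = -0.198089


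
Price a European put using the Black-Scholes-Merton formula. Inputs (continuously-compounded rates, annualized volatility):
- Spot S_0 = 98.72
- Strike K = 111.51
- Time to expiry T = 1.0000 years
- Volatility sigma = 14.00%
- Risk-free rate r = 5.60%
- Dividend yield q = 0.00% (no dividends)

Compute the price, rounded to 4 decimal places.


d1 = (ln(S/K) + (r - q + 0.5*sigma^2) * T) / (sigma * sqrt(T)) = -0.40019081
d2 = d1 - sigma * sqrt(T) = -0.54019081
exp(-rT) = 0.94553914; exp(-qT) = 1.00000000
P = K * exp(-rT) * N(-d2) - S_0 * exp(-qT) * N(-d1)
N(-d1) = 0.65549201; N(-d2) = 0.70546727
P = 111.5100 * 0.94553914 * 0.70546727 - 98.7200 * 1.00000000 * 0.65549201 = 9.6722

Answer: Price = 9.6722


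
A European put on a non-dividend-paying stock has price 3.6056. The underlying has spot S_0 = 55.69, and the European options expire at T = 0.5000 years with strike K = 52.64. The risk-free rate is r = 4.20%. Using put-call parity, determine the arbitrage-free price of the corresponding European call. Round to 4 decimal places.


Answer: Call price = 7.7495

Derivation:
Put-call parity: C - P = S_0 * exp(-qT) - K * exp(-rT).
S_0 * exp(-qT) = 55.6900 * 1.00000000 = 55.69000000
K * exp(-rT) = 52.6400 * 0.97921896 = 51.54608629
C = P + S*exp(-qT) - K*exp(-rT)
C = 3.6056 + 55.69000000 - 51.54608629 = 7.7495


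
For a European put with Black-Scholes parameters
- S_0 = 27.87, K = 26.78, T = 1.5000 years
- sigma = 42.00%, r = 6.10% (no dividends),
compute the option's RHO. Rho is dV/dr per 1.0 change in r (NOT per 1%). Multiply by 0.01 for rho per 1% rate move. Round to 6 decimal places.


d1 = 0.5126344647; d2 = -0.0017583813
phi(d1) = 0.3498203366; exp(-qT) = 1.0000000000; exp(-rT) = 0.9125613162
N(-d2) = 0.5007014923
Rho = -K*T*exp(-rT)*N(-d2) = -26.7800 * 1.5000 * 0.9125613162 * 0.5007014923 = -18.354509

Answer: Rho = -18.354509


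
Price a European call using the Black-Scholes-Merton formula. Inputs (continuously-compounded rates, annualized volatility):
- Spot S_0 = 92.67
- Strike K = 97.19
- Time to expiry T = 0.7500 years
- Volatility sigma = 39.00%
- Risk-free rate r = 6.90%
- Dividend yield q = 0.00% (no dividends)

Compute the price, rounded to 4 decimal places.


d1 = (ln(S/K) + (r - q + 0.5*sigma^2) * T) / (sigma * sqrt(T)) = 0.18109397
d2 = d1 - sigma * sqrt(T) = -0.15665594
exp(-rT) = 0.94956623; exp(-qT) = 1.00000000
C = S_0 * exp(-qT) * N(d1) - K * exp(-rT) * N(d2)
N(d1) = 0.57185309; N(d2) = 0.43775801
C = 92.6700 * 1.00000000 * 0.57185309 - 97.1900 * 0.94956623 * 0.43775801 = 12.5937

Answer: Price = 12.5937
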